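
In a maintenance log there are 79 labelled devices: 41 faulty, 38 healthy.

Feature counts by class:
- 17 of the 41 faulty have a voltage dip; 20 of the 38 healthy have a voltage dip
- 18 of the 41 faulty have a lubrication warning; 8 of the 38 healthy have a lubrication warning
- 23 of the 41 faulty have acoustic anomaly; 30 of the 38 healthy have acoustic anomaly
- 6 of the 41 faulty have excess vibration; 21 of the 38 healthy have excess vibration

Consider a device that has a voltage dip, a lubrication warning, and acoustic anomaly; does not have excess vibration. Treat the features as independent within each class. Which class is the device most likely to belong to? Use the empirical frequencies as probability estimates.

faulty

faulty: (41/79) × (17/41) × (18/41) × (23/41) × (35/41) ≈ 0.0452417
healthy: (38/79) × (20/38) × (8/38) × (30/38) × (17/38) ≈ 0.018824
Highest score → faulty.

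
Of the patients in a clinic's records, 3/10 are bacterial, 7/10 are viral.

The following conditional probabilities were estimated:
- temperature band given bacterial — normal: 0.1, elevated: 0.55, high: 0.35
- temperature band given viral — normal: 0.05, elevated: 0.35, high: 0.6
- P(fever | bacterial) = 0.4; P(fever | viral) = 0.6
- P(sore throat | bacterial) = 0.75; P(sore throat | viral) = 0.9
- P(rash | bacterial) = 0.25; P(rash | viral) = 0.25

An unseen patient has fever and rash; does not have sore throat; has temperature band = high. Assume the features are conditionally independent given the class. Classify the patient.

viral

bacterial: 0.3 × 0.35 × 0.4 × (1−0.75) × 0.25 = 0.002625
viral: 0.7 × 0.6 × 0.6 × (1−0.9) × 0.25 = 0.0063
Highest score → viral.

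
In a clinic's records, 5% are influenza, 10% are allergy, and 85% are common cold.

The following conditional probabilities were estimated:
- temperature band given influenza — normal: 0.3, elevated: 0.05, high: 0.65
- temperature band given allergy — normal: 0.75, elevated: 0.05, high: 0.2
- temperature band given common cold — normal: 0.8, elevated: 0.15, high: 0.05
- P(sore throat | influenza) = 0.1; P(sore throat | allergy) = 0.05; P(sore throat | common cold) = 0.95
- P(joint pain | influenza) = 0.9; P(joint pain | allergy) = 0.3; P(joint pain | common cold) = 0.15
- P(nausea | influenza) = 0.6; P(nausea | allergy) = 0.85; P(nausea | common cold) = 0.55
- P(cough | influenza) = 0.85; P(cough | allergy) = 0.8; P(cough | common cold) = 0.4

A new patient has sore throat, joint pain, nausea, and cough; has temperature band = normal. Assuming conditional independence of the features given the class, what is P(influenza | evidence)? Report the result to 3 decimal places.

influenza: 0.05 × 0.3 × 0.1 × 0.9 × 0.6 × 0.85 = 0.0006885
allergy: 0.1 × 0.75 × 0.05 × 0.3 × 0.85 × 0.8 = 0.000765
common cold: 0.85 × 0.8 × 0.95 × 0.15 × 0.55 × 0.4 = 0.021318
P(influenza | x) = 0.0006885 / 0.0227715 ≈ 0.030

0.030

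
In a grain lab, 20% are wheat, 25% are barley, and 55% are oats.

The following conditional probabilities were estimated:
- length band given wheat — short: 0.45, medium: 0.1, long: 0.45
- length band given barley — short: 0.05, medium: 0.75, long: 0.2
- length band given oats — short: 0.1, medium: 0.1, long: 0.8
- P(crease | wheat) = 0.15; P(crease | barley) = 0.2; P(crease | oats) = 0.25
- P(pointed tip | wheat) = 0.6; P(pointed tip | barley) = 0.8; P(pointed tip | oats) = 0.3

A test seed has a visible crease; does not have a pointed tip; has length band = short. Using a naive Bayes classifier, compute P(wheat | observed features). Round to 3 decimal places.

wheat: 0.2 × 0.45 × 0.15 × (1−0.6) = 0.0054
barley: 0.25 × 0.05 × 0.2 × (1−0.8) = 0.0005
oats: 0.55 × 0.1 × 0.25 × (1−0.3) = 0.009625
P(wheat | x) = 0.0054 / 0.015525 ≈ 0.348

0.348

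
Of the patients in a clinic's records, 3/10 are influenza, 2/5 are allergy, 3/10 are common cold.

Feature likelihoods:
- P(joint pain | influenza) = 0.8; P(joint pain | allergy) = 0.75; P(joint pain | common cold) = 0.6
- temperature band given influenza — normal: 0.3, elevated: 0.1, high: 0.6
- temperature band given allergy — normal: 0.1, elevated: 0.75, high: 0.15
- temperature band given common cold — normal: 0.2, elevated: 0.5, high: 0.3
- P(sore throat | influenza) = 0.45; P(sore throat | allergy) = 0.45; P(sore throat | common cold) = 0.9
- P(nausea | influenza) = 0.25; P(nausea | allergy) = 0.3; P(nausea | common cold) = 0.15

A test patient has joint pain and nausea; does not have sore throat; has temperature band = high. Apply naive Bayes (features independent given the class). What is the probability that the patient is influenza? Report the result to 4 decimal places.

influenza: 0.3 × 0.8 × 0.6 × (1−0.45) × 0.25 = 0.0198
allergy: 0.4 × 0.75 × 0.15 × (1−0.45) × 0.3 = 0.007425
common cold: 0.3 × 0.6 × 0.3 × (1−0.9) × 0.15 = 0.00081
P(influenza | x) = 0.0198 / 0.028035 ≈ 0.7063

0.7063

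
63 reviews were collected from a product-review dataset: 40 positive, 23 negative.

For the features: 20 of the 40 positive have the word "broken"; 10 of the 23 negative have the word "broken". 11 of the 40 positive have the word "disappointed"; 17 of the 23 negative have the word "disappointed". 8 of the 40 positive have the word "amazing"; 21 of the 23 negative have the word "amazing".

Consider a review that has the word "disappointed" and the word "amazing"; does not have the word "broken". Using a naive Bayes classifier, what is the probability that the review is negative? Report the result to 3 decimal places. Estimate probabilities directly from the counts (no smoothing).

positive: (40/63) × (20/40) × (11/40) × (8/40) ≈ 0.0174603
negative: (23/63) × (13/23) × (17/23) × (21/23) ≈ 0.139256
P(negative | x) = 0.139256 / 0.1567163 ≈ 0.889

0.889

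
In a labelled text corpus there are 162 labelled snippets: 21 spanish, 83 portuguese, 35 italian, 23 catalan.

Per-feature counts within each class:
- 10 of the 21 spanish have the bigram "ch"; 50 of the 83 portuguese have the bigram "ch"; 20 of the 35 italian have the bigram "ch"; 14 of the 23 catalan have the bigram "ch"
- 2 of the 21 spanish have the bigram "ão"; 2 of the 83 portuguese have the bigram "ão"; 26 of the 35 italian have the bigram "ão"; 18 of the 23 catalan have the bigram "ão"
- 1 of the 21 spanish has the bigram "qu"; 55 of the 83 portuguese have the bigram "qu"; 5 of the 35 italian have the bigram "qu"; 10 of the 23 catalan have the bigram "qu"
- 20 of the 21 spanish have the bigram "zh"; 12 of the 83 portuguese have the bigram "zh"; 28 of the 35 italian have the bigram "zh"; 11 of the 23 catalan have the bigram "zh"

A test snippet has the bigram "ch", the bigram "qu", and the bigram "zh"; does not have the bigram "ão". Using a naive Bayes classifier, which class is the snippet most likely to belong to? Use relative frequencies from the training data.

spanish: (21/162) × (10/21) × (19/21) × (1/21) × (20/21) ≈ 0.00253286
portuguese: (83/162) × (50/83) × (81/83) × (55/83) × (12/83) ≈ 0.0288569
italian: (35/162) × (20/35) × (9/35) × (5/35) × (28/35) ≈ 0.00362812
catalan: (23/162) × (14/23) × (5/23) × (10/23) × (11/23) ≈ 0.00390654
Highest score → portuguese.

portuguese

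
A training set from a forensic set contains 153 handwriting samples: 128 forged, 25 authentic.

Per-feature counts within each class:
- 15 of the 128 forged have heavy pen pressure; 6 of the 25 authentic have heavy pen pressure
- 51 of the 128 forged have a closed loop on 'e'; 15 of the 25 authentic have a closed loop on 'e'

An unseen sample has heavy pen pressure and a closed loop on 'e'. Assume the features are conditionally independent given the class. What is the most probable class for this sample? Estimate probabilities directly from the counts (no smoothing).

forged: (128/153) × (15/128) × (51/128) = 0.0390625
authentic: (25/153) × (6/25) × (15/25) ≈ 0.0235294
Highest score → forged.

forged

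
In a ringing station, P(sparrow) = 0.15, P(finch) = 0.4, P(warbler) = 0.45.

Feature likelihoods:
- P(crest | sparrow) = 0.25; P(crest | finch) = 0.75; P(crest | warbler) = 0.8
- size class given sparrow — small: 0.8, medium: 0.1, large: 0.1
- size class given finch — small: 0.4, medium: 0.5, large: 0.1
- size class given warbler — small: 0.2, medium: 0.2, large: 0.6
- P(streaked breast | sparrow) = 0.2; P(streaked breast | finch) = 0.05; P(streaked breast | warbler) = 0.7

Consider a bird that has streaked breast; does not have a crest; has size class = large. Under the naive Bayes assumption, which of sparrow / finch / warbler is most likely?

sparrow: 0.15 × (1−0.25) × 0.1 × 0.2 = 0.00225
finch: 0.4 × (1−0.75) × 0.1 × 0.05 = 0.0005
warbler: 0.45 × (1−0.8) × 0.6 × 0.7 = 0.0378
Highest score → warbler.

warbler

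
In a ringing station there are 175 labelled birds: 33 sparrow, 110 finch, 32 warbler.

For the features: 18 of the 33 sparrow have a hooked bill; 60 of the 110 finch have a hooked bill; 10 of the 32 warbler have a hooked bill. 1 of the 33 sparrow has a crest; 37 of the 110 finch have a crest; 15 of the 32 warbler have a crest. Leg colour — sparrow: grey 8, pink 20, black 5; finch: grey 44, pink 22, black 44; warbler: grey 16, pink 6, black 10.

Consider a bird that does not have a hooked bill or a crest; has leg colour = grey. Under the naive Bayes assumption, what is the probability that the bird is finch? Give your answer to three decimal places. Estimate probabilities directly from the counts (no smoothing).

sparrow: (33/175) × (15/33) × (32/33) × (8/33) ≈ 0.0201495
finch: (110/175) × (50/110) × (73/110) × (44/110) ≈ 0.0758442
warbler: (32/175) × (22/32) × (17/32) × (16/32) ≈ 0.0333929
P(finch | x) = 0.0758442 / 0.1293866 ≈ 0.586

0.586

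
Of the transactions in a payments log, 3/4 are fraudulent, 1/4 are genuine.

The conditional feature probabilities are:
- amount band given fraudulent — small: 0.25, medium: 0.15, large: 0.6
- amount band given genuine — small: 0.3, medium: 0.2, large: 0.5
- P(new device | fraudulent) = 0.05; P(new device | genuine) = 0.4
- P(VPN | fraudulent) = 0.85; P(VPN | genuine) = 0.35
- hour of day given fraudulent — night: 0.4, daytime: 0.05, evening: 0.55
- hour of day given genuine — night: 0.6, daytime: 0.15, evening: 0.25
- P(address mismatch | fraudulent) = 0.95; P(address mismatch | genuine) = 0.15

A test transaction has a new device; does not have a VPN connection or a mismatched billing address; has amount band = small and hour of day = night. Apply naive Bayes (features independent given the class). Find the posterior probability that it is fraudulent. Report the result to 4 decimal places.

fraudulent: 0.75 × 0.25 × 0.05 × (1−0.85) × 0.4 × (1−0.95) = 0.000028125
genuine: 0.25 × 0.3 × 0.4 × (1−0.35) × 0.6 × (1−0.15) = 0.009945
P(fraudulent | x) = 0.000028125 / 0.009973125 ≈ 0.0028

0.0028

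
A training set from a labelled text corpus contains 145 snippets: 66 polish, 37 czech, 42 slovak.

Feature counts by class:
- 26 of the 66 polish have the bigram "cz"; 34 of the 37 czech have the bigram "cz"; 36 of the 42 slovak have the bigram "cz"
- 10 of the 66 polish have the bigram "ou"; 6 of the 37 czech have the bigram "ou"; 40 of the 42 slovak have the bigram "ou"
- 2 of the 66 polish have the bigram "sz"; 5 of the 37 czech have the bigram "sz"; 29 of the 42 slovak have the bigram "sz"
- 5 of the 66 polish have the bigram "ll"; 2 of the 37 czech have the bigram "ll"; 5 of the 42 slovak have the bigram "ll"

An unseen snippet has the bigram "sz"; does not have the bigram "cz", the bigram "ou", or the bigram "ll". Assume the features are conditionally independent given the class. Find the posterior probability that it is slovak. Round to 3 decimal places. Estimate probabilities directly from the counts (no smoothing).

0.120

polish: (66/145) × (40/66) × (56/66) × (2/66) × (61/66) ≈ 0.00655553
czech: (37/145) × (3/37) × (31/37) × (5/37) × (35/37) ≈ 0.00221589
slovak: (42/145) × (6/42) × (2/42) × (29/42) × (37/42) ≈ 0.00119857
P(slovak | x) = 0.00119857 / 0.00996999 ≈ 0.120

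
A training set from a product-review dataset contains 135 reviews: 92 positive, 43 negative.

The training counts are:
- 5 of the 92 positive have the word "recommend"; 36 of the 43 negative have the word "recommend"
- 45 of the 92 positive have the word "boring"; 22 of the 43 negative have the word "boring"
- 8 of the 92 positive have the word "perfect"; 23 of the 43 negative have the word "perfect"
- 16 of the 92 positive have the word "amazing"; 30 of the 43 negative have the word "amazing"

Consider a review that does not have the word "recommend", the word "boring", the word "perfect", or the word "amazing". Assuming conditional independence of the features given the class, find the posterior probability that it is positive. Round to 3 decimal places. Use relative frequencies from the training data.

positive: (92/135) × (87/92) × (47/92) × (84/92) × (76/92) ≈ 0.248321
negative: (43/135) × (7/43) × (21/43) × (20/43) × (13/43) ≈ 0.00356083
P(positive | x) = 0.248321 / 0.25188183 ≈ 0.986

0.986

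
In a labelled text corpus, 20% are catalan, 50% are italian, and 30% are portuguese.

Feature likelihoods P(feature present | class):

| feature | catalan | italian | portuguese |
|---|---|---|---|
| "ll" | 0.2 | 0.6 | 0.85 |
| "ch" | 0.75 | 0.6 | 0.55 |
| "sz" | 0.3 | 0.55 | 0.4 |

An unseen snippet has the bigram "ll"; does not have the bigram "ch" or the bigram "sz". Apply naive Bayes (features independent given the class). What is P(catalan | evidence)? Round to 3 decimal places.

catalan: 0.2 × 0.2 × (1−0.75) × (1−0.3) = 0.007
italian: 0.5 × 0.6 × (1−0.6) × (1−0.55) = 0.054
portuguese: 0.3 × 0.85 × (1−0.55) × (1−0.4) = 0.06885
P(catalan | x) = 0.007 / 0.12985 ≈ 0.054

0.054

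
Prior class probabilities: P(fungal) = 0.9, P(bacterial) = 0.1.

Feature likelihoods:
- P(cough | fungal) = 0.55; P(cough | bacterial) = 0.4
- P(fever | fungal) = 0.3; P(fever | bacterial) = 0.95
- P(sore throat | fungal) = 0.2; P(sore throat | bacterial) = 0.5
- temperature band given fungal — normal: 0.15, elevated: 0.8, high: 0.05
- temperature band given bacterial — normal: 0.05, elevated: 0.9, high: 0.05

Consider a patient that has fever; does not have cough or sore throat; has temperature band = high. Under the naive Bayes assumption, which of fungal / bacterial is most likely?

fungal: 0.9 × (1−0.55) × 0.3 × (1−0.2) × 0.05 = 0.00486
bacterial: 0.1 × (1−0.4) × 0.95 × (1−0.5) × 0.05 = 0.001425
Highest score → fungal.

fungal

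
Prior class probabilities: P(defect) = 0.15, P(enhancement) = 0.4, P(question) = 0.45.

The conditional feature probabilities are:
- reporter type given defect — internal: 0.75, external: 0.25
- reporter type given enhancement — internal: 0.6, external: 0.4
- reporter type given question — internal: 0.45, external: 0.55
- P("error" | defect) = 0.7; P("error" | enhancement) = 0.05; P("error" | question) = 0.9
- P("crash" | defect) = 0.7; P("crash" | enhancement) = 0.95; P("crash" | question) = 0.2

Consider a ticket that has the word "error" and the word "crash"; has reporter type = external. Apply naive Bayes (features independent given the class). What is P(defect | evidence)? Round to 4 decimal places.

0.2605

defect: 0.15 × 0.25 × 0.7 × 0.7 = 0.018375
enhancement: 0.4 × 0.4 × 0.05 × 0.95 = 0.0076
question: 0.45 × 0.55 × 0.9 × 0.2 = 0.04455
P(defect | x) = 0.018375 / 0.070525 ≈ 0.2605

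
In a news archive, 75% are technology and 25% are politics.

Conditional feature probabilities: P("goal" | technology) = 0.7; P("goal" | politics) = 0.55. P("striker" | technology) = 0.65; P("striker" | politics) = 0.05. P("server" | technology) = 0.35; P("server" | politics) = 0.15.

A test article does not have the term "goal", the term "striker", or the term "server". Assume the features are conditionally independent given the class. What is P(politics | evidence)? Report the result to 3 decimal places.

technology: 0.75 × (1−0.7) × (1−0.65) × (1−0.35) = 0.0511875
politics: 0.25 × (1−0.55) × (1−0.05) × (1−0.15) = 0.09084375
P(politics | x) = 0.09084375 / 0.14203125 ≈ 0.640

0.640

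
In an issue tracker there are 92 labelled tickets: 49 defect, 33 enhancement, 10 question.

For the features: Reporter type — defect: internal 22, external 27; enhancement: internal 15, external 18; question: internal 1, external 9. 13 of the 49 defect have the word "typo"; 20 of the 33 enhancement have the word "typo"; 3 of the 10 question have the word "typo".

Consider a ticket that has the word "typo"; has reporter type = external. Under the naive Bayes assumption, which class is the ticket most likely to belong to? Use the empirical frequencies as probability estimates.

enhancement

defect: (49/92) × (27/49) × (13/49) ≈ 0.0778616
enhancement: (33/92) × (18/33) × (20/33) ≈ 0.118577
question: (10/92) × (9/10) × (3/10) ≈ 0.0293478
Highest score → enhancement.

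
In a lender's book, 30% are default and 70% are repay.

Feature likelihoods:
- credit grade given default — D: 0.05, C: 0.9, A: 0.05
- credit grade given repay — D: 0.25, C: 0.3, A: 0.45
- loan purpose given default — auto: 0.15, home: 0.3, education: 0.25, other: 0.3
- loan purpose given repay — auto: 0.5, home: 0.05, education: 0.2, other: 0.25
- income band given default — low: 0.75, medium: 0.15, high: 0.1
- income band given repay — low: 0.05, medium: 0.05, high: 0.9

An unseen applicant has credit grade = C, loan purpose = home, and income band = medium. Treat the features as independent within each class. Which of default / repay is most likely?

default

default: 0.3 × 0.9 × 0.3 × 0.15 = 0.01215
repay: 0.7 × 0.3 × 0.05 × 0.05 = 0.000525
Highest score → default.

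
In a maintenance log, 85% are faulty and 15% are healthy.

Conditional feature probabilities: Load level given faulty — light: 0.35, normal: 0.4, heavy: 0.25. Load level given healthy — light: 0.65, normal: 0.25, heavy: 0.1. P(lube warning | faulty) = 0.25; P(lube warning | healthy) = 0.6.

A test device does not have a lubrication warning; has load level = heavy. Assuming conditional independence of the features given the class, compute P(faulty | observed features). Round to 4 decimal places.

0.9637

faulty: 0.85 × 0.25 × (1−0.25) = 0.159375
healthy: 0.15 × 0.1 × (1−0.6) = 0.006
P(faulty | x) = 0.159375 / 0.165375 ≈ 0.9637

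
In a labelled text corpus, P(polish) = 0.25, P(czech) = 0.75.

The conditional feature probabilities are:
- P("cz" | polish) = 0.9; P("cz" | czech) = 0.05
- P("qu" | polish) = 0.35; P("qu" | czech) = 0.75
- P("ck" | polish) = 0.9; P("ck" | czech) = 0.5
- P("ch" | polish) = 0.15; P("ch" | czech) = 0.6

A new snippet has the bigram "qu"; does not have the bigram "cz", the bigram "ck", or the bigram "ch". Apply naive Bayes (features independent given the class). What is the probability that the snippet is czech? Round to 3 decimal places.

0.993

polish: 0.25 × (1−0.9) × 0.35 × (1−0.9) × (1−0.15) = 0.00074375
czech: 0.75 × (1−0.05) × 0.75 × (1−0.5) × (1−0.6) = 0.106875
P(czech | x) = 0.106875 / 0.10761875 ≈ 0.993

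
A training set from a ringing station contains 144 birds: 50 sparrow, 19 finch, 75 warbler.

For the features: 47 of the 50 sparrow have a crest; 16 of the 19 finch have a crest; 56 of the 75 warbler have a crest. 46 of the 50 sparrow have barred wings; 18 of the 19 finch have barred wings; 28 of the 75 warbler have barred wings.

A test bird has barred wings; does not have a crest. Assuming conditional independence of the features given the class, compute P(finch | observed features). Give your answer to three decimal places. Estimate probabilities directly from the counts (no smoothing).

sparrow: (50/144) × (3/50) × (46/50) ≈ 0.0191667
finch: (19/144) × (3/19) × (18/19) ≈ 0.0197368
warbler: (75/144) × (19/75) × (28/75) ≈ 0.0492593
P(finch | x) = 0.0197368 / 0.0881628 ≈ 0.224

0.224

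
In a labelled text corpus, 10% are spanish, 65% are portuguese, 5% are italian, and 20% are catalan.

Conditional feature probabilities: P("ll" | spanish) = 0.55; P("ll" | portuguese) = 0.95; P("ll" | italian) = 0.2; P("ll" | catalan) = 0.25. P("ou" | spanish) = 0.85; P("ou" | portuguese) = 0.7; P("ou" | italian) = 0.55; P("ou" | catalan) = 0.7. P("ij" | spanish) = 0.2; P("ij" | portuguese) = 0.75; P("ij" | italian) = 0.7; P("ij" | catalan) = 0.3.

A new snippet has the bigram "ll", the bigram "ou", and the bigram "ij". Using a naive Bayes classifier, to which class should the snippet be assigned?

portuguese

spanish: 0.1 × 0.55 × 0.85 × 0.2 = 0.00935
portuguese: 0.65 × 0.95 × 0.7 × 0.75 = 0.3241875
italian: 0.05 × 0.2 × 0.55 × 0.7 = 0.00385
catalan: 0.2 × 0.25 × 0.7 × 0.3 = 0.0105
Highest score → portuguese.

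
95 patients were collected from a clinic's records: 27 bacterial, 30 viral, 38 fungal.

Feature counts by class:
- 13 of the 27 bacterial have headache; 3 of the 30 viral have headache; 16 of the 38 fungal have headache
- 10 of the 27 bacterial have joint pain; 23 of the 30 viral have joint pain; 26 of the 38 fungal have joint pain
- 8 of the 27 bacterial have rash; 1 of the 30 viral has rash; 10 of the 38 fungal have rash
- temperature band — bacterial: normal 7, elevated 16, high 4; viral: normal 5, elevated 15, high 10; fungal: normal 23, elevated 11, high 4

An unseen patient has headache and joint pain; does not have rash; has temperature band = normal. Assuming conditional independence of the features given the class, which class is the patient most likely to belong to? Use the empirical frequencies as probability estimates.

bacterial: (27/95) × (13/27) × (10/27) × (19/27) × (7/27) ≈ 0.00924656
viral: (30/95) × (3/30) × (23/30) × (29/30) × (5/30) ≈ 0.00390058
fungal: (38/95) × (16/38) × (26/38) × (28/38) × (23/38) ≈ 0.0513931
Highest score → fungal.

fungal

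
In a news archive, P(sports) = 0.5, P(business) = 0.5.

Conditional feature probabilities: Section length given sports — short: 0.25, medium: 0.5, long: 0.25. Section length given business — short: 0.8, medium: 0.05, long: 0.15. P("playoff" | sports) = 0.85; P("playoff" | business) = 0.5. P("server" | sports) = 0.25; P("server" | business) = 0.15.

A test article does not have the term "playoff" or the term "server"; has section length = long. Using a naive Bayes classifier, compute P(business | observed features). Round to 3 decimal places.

sports: 0.5 × 0.25 × (1−0.85) × (1−0.25) = 0.0140625
business: 0.5 × 0.15 × (1−0.5) × (1−0.15) = 0.031875
P(business | x) = 0.031875 / 0.0459375 ≈ 0.694

0.694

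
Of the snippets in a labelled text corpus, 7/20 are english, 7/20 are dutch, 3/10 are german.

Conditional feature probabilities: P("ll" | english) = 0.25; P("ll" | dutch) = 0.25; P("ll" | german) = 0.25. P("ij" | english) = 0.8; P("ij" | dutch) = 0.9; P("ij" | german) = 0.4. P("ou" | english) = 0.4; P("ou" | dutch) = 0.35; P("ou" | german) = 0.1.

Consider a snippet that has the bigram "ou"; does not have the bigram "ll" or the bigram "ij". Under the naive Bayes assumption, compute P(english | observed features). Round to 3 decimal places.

english: 0.35 × (1−0.25) × (1−0.8) × 0.4 = 0.021
dutch: 0.35 × (1−0.25) × (1−0.9) × 0.35 = 0.0091875
german: 0.3 × (1−0.25) × (1−0.4) × 0.1 = 0.0135
P(english | x) = 0.021 / 0.0436875 ≈ 0.481

0.481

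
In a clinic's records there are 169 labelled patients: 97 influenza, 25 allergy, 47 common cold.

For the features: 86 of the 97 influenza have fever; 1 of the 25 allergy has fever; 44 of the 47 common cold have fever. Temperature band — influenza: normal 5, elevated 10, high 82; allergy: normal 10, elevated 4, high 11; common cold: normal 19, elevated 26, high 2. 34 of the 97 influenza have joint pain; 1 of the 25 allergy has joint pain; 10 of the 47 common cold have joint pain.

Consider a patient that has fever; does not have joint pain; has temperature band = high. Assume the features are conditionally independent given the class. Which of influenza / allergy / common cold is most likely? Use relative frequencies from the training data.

influenza

influenza: (97/169) × (86/97) × (82/97) × (63/97) ≈ 0.279398
allergy: (25/169) × (1/25) × (11/25) × (24/25) ≈ 0.00249941
common cold: (47/169) × (44/47) × (2/47) × (37/47) ≈ 0.00872172
Highest score → influenza.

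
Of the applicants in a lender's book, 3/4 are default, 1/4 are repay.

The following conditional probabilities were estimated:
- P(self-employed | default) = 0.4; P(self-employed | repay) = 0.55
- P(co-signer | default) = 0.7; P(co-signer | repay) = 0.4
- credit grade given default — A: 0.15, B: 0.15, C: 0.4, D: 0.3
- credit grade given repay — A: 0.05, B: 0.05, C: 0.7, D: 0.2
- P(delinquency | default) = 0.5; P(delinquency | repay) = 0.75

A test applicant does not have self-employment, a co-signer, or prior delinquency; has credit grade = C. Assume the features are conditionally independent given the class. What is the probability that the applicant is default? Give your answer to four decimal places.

0.6957

default: 0.75 × (1−0.4) × (1−0.7) × 0.4 × (1−0.5) = 0.027
repay: 0.25 × (1−0.55) × (1−0.4) × 0.7 × (1−0.75) = 0.0118125
P(default | x) = 0.027 / 0.0388125 ≈ 0.6957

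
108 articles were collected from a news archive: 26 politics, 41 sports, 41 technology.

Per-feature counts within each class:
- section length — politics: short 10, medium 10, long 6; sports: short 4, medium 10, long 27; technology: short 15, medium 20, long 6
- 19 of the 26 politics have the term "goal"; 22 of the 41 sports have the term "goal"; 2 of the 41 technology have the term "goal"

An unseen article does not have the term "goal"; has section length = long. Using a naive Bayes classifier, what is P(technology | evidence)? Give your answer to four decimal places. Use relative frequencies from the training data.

0.2877

politics: (26/108) × (6/26) × (7/26) ≈ 0.0149573
sports: (41/108) × (27/41) × (19/41) ≈ 0.115854
technology: (41/108) × (6/41) × (39/41) ≈ 0.0528455
P(technology | x) = 0.0528455 / 0.1836568 ≈ 0.2877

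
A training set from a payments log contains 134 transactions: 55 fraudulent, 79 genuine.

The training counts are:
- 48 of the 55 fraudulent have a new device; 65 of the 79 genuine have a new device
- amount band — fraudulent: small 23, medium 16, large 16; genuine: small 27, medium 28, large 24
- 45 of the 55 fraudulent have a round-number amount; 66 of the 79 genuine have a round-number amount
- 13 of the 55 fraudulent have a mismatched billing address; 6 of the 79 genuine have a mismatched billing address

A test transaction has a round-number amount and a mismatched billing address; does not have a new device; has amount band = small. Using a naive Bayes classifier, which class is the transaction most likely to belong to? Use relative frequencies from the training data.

fraudulent

fraudulent: (55/134) × (7/55) × (23/55) × (45/55) × (13/55) ≈ 0.00422463
genuine: (79/134) × (14/79) × (27/79) × (66/79) × (6/79) ≈ 0.00226569
Highest score → fraudulent.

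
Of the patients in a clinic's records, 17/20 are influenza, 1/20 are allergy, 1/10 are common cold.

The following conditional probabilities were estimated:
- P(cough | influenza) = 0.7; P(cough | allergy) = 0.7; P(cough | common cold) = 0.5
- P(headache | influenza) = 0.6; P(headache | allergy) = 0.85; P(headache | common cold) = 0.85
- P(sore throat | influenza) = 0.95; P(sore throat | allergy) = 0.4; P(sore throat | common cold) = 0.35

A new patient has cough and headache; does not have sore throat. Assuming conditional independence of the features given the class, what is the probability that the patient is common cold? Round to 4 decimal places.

0.4362

influenza: 0.85 × 0.7 × 0.6 × (1−0.95) = 0.01785
allergy: 0.05 × 0.7 × 0.85 × (1−0.4) = 0.01785
common cold: 0.1 × 0.5 × 0.85 × (1−0.35) = 0.027625
P(common cold | x) = 0.027625 / 0.063325 ≈ 0.4362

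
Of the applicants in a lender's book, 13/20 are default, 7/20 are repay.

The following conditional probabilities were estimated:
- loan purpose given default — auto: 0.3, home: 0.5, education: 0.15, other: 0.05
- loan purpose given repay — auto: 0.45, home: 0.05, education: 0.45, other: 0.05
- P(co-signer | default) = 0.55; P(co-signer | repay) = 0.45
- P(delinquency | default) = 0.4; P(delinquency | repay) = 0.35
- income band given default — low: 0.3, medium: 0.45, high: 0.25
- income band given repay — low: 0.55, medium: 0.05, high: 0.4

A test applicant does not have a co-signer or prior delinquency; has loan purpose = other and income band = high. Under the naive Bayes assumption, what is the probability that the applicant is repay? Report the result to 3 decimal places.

default: 0.65 × 0.05 × (1−0.55) × (1−0.4) × 0.25 = 0.00219375
repay: 0.35 × 0.05 × (1−0.45) × (1−0.35) × 0.4 = 0.0025025
P(repay | x) = 0.0025025 / 0.00469625 ≈ 0.533

0.533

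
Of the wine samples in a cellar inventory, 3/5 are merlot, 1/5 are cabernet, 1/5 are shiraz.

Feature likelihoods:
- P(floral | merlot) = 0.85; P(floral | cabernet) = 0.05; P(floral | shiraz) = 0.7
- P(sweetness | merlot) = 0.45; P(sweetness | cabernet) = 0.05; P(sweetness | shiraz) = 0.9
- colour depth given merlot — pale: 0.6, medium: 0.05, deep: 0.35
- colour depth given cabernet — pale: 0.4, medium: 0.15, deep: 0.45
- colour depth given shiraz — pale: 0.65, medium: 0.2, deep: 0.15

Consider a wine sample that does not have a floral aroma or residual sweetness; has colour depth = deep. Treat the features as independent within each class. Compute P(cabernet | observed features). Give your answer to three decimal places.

merlot: 0.6 × (1−0.85) × (1−0.45) × 0.35 = 0.017325
cabernet: 0.2 × (1−0.05) × (1−0.05) × 0.45 = 0.081225
shiraz: 0.2 × (1−0.7) × (1−0.9) × 0.15 = 0.0009
P(cabernet | x) = 0.081225 / 0.09945 ≈ 0.817

0.817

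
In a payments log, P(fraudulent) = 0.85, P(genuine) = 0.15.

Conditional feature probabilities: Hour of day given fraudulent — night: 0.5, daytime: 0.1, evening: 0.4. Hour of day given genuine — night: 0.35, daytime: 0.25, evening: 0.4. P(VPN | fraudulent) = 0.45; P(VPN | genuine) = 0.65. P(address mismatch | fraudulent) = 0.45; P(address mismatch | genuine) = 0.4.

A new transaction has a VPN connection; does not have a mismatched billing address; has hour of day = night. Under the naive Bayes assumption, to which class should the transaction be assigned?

fraudulent

fraudulent: 0.85 × 0.5 × 0.45 × (1−0.45) = 0.1051875
genuine: 0.15 × 0.35 × 0.65 × (1−0.4) = 0.020475
Highest score → fraudulent.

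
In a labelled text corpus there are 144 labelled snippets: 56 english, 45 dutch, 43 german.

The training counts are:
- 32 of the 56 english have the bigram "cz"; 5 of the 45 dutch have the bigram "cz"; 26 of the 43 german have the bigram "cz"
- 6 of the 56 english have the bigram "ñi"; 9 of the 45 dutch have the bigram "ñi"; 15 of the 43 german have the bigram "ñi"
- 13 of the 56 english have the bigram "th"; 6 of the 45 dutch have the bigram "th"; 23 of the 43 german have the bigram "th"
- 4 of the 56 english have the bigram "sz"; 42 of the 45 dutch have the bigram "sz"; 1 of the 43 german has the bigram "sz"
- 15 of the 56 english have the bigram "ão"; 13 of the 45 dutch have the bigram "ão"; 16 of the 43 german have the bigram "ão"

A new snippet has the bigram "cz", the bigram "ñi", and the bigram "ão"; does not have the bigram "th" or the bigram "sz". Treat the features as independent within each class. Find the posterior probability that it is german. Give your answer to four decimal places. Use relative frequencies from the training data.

english: (56/144) × (32/56) × (6/56) × (43/56) × (52/56) × (15/56) ≈ 0.00454726
dutch: (45/144) × (5/45) × (9/45) × (39/45) × (3/45) × (13/45) ≈ 0.000115912
german: (43/144) × (26/43) × (15/43) × (20/43) × (42/43) × (16/43) ≈ 0.010647
P(german | x) = 0.010647 / 0.015310172 ≈ 0.6954

0.6954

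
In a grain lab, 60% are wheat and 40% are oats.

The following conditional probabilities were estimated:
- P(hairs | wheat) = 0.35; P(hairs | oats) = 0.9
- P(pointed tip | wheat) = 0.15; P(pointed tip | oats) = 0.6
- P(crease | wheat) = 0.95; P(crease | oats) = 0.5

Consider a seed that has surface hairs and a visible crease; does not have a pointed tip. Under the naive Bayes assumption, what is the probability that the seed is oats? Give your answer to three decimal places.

wheat: 0.6 × 0.35 × (1−0.15) × 0.95 = 0.169575
oats: 0.4 × 0.9 × (1−0.6) × 0.5 = 0.072
P(oats | x) = 0.072 / 0.241575 ≈ 0.298

0.298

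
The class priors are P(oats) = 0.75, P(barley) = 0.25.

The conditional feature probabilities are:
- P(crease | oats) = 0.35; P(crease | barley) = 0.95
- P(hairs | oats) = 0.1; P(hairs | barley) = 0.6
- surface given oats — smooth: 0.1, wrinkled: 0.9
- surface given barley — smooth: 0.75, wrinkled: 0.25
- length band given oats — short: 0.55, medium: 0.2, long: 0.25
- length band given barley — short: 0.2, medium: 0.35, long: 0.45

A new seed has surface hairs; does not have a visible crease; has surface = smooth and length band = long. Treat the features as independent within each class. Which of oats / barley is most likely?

oats: 0.75 × (1−0.35) × 0.1 × 0.1 × 0.25 = 0.00121875
barley: 0.25 × (1−0.95) × 0.6 × 0.75 × 0.45 = 0.00253125
Highest score → barley.

barley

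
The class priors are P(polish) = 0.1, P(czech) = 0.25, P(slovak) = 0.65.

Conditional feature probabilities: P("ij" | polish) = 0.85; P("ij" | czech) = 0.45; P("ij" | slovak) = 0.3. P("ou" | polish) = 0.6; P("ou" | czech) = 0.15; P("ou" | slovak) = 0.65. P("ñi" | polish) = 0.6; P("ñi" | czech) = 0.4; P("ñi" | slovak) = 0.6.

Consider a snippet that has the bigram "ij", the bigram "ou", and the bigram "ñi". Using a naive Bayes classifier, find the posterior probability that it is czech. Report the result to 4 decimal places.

polish: 0.1 × 0.85 × 0.6 × 0.6 = 0.0306
czech: 0.25 × 0.45 × 0.15 × 0.4 = 0.00675
slovak: 0.65 × 0.3 × 0.65 × 0.6 = 0.07605
P(czech | x) = 0.00675 / 0.1134 ≈ 0.0595

0.0595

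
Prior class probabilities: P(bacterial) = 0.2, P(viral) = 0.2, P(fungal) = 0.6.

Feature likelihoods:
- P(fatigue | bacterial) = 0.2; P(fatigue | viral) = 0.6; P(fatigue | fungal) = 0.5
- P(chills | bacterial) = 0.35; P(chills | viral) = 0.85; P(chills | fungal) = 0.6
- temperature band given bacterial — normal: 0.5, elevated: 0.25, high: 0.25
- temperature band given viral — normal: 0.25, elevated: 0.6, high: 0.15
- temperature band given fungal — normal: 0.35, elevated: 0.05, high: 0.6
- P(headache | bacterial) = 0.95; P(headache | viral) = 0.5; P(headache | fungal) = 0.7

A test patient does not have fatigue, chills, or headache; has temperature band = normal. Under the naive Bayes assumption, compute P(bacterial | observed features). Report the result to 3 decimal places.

0.156

bacterial: 0.2 × (1−0.2) × (1−0.35) × 0.5 × (1−0.95) = 0.0026
viral: 0.2 × (1−0.6) × (1−0.85) × 0.25 × (1−0.5) = 0.0015
fungal: 0.6 × (1−0.5) × (1−0.6) × 0.35 × (1−0.7) = 0.0126
P(bacterial | x) = 0.0026 / 0.0167 ≈ 0.156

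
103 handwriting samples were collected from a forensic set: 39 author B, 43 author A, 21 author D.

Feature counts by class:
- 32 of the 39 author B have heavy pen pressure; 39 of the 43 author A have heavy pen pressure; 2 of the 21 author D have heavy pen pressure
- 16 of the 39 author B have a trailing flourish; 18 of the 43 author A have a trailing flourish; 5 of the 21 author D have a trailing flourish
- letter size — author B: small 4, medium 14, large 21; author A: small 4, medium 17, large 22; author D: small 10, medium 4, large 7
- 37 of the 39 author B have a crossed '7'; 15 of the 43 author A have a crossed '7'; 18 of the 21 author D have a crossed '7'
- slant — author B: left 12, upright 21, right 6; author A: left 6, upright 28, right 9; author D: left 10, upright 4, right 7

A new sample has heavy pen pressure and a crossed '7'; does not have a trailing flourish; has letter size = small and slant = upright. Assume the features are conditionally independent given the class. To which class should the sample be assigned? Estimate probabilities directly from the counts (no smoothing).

author B: (39/103) × (32/39) × (23/39) × (4/39) × (37/39) × (21/39) ≈ 0.00959982
author A: (43/103) × (39/43) × (25/43) × (4/43) × (15/43) × (28/43) ≈ 0.00465161
author D: (21/103) × (2/21) × (16/21) × (10/21) × (18/21) × (4/21) ≈ 0.00115019
Highest score → author B.

author B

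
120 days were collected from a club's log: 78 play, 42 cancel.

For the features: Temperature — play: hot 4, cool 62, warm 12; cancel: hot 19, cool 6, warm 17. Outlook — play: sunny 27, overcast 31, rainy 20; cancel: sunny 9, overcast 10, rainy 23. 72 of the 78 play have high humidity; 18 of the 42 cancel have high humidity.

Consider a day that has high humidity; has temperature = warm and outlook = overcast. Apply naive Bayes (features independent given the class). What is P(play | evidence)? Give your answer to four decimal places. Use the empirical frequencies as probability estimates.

play: (78/120) × (12/78) × (31/78) × (72/78) ≈ 0.0366864
cancel: (42/120) × (17/42) × (10/42) × (18/42) ≈ 0.0144558
P(play | x) = 0.0366864 / 0.0511422 ≈ 0.7173

0.7173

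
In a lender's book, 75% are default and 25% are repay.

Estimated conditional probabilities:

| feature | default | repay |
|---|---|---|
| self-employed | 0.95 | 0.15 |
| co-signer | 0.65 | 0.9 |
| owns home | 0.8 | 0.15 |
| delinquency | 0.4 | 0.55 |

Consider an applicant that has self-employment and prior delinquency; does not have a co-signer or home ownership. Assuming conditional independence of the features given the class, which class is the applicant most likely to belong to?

default: 0.75 × 0.95 × (1−0.65) × (1−0.8) × 0.4 = 0.01995
repay: 0.25 × 0.15 × (1−0.9) × (1−0.15) × 0.55 = 0.001753125
Highest score → default.

default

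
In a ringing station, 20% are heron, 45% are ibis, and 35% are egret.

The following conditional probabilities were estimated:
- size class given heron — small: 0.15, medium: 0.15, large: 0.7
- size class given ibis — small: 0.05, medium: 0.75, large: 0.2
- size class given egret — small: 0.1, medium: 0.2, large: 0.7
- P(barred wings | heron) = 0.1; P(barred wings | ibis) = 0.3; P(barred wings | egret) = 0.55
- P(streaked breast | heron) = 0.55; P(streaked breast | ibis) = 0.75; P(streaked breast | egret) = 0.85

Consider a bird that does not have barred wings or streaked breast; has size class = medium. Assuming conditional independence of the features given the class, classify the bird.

ibis

heron: 0.2 × 0.15 × (1−0.1) × (1−0.55) = 0.01215
ibis: 0.45 × 0.75 × (1−0.3) × (1−0.75) = 0.0590625
egret: 0.35 × 0.2 × (1−0.55) × (1−0.85) = 0.004725
Highest score → ibis.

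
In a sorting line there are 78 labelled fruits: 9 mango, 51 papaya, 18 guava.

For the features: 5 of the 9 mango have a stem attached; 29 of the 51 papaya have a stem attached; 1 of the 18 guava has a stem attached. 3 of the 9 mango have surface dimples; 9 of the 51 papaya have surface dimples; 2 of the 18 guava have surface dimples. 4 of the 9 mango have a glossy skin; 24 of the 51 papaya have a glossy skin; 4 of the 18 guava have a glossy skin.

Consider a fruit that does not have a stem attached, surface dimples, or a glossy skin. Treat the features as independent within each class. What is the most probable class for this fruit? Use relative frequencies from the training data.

mango: (9/78) × (4/9) × (6/9) × (5/9) ≈ 0.0189934
papaya: (51/78) × (22/51) × (42/51) × (27/51) ≈ 0.12297
guava: (18/78) × (17/18) × (16/18) × (14/18) ≈ 0.150681
Highest score → guava.

guava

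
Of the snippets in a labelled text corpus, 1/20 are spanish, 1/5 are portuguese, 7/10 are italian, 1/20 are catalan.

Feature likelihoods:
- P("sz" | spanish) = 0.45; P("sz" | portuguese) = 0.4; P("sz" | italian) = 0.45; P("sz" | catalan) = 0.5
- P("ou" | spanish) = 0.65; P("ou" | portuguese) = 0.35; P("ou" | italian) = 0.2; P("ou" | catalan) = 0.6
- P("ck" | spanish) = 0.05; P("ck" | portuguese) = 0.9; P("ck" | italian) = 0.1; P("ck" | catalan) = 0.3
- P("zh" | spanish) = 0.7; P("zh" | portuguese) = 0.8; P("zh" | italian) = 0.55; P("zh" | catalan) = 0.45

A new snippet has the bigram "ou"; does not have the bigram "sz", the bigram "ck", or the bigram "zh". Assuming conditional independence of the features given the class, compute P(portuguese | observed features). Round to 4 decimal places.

spanish: 0.05 × (1−0.45) × 0.65 × (1−0.05) × (1−0.7) = 0.005094375
portuguese: 0.2 × (1−0.4) × 0.35 × (1−0.9) × (1−0.8) = 0.00084
italian: 0.7 × (1−0.45) × 0.2 × (1−0.1) × (1−0.55) = 0.031185
catalan: 0.05 × (1−0.5) × 0.6 × (1−0.3) × (1−0.45) = 0.005775
P(portuguese | x) = 0.00084 / 0.042894375 ≈ 0.0196

0.0196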